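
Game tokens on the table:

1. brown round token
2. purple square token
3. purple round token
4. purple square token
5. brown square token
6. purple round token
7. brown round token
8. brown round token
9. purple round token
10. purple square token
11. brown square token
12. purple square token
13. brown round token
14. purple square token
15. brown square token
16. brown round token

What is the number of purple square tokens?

5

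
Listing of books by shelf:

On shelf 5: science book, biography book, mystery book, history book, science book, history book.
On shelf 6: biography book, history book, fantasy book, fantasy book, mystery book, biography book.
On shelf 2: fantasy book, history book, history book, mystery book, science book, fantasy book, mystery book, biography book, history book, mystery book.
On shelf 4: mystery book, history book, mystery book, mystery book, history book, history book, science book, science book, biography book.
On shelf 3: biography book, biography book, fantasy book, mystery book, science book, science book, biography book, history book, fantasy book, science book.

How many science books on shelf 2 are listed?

1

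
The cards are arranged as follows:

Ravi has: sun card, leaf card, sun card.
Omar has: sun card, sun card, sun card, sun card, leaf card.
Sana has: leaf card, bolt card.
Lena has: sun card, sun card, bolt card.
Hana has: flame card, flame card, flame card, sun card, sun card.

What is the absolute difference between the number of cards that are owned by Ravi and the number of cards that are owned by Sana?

cards owned by Ravi: 3. cards owned by Sana: 2.
|3 − 2| = 3 − 2 = 1.

1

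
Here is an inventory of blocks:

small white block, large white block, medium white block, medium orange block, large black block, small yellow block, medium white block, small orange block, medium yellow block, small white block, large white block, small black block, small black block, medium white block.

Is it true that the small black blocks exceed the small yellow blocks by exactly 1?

True

|small black blocks| = 2.
|small yellow blocks| = 1.
The claim requires 2 − 1 (= 1) to equal 1, which holds.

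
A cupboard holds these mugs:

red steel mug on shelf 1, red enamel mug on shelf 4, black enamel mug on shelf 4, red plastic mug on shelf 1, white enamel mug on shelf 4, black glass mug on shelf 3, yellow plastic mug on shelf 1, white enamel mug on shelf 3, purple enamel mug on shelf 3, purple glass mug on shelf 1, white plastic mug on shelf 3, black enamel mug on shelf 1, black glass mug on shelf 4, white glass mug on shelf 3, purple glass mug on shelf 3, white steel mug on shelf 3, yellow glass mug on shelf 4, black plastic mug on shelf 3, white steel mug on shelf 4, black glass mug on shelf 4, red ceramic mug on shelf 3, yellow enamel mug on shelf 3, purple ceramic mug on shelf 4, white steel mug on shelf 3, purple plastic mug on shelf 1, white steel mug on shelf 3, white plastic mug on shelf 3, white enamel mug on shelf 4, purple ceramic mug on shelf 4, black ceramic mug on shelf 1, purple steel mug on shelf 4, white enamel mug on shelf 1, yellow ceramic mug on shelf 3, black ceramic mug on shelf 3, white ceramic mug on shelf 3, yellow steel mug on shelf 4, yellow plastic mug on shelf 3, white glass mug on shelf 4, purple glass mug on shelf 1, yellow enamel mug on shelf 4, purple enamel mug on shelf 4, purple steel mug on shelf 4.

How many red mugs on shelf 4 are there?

1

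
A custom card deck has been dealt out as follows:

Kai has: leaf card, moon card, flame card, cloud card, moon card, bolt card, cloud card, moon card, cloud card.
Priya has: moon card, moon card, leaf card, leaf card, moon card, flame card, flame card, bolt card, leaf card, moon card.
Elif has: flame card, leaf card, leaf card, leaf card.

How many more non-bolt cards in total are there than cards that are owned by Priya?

11

non-bolt cards: 21.
cards owned by Priya: 10.
21 − 10 = 11.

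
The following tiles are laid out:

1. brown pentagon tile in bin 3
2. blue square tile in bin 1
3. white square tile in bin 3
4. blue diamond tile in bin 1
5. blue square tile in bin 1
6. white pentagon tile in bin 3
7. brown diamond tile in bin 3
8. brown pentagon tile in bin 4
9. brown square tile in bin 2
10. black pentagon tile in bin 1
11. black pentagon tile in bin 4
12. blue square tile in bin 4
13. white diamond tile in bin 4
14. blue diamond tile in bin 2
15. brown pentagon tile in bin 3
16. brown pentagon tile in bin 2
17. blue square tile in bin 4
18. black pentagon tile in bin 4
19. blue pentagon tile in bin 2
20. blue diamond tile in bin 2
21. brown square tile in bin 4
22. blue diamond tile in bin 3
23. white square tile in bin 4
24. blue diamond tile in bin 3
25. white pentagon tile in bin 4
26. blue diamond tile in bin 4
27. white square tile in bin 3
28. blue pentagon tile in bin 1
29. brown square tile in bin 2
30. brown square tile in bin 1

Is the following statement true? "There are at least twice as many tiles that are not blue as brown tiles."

True

tiles that are not blue: 18.
brown tiles: 9.
The claim requires 18 ≥ 2 × 9 = 18, which holds.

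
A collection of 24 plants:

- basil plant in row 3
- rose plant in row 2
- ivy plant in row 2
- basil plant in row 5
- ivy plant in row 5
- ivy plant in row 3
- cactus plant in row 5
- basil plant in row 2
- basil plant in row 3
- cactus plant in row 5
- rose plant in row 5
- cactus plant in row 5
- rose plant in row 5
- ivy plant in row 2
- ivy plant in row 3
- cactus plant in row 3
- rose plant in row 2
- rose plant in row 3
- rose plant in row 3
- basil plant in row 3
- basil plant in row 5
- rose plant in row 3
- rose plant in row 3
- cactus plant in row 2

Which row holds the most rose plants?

row 3

Counts by row (restricted to rose plants): row 3→4, row 5→2, row 2→2.
The maximum is 4, held uniquely by row 3.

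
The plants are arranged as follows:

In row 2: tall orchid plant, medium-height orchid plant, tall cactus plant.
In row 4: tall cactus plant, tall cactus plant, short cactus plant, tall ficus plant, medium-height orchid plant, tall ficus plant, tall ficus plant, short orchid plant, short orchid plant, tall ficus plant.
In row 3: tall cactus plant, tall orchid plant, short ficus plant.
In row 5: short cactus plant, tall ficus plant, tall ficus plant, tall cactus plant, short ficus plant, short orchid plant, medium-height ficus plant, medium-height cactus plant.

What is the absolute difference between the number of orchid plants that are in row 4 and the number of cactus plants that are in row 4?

0

orchid plants in row 4: 3. cactus plants in row 4: 3.
|3 − 3| = 3 − 3 = 0.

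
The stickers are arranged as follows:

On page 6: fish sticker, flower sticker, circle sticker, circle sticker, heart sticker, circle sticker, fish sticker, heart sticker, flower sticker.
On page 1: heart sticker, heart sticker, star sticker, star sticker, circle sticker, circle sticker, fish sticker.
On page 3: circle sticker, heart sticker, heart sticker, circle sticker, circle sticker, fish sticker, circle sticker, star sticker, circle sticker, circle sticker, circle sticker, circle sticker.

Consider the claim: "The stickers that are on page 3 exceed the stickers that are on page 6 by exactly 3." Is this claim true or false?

True

stickers on page 3: 12.
stickers on page 6: 9.
The claim requires 12 − 9 (= 3) to equal 3, which holds.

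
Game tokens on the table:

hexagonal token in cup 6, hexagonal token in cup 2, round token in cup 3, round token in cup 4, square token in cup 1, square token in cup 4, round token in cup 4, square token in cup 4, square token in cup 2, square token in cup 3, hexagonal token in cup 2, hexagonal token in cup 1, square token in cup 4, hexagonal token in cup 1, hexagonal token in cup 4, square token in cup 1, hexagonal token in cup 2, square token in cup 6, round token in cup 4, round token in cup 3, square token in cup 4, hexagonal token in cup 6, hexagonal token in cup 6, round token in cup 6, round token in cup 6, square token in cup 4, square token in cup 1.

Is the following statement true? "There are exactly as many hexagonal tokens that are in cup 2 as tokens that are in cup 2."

hexagonal tokens in cup 2: 3.
tokens in cup 2: 4.
The claim requires 3 = 4, which does not hold.

False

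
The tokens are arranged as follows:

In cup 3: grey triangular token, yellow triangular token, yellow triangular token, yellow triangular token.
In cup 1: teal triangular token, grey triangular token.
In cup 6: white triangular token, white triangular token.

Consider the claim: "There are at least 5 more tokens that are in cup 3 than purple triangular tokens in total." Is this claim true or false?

|tokens in cup 3| = 4.
|purple triangular tokens| = 0.
The claim requires 4 − 0 = 4 ≥ 5, which does not hold.

False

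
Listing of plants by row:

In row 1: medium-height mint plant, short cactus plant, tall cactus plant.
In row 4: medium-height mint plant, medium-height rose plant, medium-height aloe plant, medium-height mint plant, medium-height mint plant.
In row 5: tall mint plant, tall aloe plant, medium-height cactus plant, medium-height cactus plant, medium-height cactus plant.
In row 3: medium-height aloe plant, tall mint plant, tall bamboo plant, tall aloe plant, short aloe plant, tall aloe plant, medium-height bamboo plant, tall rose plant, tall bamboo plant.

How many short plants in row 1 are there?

1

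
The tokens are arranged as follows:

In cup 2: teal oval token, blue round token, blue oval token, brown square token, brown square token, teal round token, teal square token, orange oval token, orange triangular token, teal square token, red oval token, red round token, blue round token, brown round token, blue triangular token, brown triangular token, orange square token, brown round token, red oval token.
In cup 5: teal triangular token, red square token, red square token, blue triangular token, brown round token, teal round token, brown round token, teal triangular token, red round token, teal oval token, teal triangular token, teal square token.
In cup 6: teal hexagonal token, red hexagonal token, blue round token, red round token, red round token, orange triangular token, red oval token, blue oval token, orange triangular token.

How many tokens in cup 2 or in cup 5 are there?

in cup 2: 19; in cup 5: 12; together 19 + 12 = 31.

31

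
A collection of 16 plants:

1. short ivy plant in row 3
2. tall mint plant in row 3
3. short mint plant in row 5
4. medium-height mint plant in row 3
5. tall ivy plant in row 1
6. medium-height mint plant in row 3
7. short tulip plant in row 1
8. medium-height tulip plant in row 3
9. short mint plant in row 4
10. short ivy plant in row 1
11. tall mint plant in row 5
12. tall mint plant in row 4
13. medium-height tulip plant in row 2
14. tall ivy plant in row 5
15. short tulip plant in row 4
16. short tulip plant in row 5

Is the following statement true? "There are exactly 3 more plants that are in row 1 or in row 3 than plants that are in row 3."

True

There are 8 plants in row 1 or in row 3.
There are 5 plants in row 3.
The claim requires 8 − 5 (= 3) to equal 3, which holds.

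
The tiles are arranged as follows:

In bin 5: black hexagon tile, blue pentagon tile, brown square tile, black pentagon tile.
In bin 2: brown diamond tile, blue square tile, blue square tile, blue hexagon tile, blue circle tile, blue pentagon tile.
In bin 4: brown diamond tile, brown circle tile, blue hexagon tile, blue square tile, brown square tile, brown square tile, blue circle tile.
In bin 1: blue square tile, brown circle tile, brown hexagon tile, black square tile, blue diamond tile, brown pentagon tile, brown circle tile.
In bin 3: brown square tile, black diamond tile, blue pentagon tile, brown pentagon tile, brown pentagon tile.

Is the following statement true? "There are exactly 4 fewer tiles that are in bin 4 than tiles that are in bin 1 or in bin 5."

There are 7 tiles in bin 4.
There are 11 tiles in bin 1 or in bin 5.
The claim requires 11 − 7 (= 4) to equal 4, which holds.

True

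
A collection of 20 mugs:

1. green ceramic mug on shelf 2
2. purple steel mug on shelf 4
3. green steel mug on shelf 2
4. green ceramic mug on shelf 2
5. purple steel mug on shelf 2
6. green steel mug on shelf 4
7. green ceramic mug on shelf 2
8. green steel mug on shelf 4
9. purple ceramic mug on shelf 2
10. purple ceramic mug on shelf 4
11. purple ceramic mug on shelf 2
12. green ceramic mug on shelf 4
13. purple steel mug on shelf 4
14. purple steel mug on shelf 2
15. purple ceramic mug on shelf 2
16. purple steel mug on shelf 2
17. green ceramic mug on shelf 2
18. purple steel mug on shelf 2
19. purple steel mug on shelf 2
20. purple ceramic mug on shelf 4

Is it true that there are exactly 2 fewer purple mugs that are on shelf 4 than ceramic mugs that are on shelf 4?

purple mugs on shelf 4: 4.
ceramic mugs on shelf 4: 3.
The claim requires 3 − 4 (= -1) to equal 2, which does not hold.

False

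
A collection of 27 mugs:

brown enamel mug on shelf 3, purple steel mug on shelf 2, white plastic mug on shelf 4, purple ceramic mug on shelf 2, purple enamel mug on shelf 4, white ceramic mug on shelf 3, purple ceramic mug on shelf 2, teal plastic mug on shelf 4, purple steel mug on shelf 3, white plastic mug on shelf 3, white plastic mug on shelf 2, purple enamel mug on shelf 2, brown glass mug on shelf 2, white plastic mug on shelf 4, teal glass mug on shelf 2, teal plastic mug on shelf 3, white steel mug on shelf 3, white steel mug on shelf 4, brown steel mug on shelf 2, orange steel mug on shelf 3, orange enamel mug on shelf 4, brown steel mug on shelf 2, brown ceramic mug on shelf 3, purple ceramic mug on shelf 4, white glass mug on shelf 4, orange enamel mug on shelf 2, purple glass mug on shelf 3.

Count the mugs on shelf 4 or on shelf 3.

17

on shelf 3: 9; on shelf 4: 8; together 9 + 8 = 17.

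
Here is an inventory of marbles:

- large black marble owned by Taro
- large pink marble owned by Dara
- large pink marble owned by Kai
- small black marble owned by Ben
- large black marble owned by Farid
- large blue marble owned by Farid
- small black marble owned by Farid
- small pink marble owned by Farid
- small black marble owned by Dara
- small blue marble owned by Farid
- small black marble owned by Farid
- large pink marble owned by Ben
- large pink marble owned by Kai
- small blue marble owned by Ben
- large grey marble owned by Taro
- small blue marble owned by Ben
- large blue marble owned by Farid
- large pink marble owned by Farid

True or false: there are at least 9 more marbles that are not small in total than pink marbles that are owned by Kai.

False

There are 10 marbles that are not small.
Count of pink marbles owned by Kai: 2.
The claim requires 10 − 2 = 8 ≥ 9, which does not hold.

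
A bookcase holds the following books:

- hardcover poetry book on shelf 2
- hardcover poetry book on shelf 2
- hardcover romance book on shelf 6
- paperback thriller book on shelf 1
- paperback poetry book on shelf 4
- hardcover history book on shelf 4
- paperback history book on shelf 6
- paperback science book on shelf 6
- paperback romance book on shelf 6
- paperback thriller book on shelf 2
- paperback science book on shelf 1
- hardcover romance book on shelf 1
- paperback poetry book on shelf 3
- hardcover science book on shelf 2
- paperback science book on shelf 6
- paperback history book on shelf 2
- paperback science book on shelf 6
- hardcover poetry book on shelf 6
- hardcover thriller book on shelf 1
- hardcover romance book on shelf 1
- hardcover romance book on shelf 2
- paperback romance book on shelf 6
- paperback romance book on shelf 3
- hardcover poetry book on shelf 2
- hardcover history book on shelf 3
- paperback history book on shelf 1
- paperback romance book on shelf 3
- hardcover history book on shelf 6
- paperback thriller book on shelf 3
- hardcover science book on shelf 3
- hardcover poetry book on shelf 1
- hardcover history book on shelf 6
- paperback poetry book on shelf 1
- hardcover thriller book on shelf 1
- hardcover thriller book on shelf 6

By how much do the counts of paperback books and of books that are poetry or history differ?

2

paperback books: 17. books that are poetry or history: 15.
|17 − 15| = 17 − 15 = 2.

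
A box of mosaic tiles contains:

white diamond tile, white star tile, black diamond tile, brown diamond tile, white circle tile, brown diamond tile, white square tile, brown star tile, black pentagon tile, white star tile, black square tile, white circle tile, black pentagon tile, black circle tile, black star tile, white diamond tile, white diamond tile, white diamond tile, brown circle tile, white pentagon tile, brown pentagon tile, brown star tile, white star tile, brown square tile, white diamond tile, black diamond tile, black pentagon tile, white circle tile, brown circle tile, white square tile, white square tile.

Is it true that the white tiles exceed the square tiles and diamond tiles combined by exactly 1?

|white tiles| = 15.
square tiles: 5; diamond tiles: 9; combined: 5 + 9 = 14.
The claim requires 15 − 14 (= 1) to equal 1, which holds.

True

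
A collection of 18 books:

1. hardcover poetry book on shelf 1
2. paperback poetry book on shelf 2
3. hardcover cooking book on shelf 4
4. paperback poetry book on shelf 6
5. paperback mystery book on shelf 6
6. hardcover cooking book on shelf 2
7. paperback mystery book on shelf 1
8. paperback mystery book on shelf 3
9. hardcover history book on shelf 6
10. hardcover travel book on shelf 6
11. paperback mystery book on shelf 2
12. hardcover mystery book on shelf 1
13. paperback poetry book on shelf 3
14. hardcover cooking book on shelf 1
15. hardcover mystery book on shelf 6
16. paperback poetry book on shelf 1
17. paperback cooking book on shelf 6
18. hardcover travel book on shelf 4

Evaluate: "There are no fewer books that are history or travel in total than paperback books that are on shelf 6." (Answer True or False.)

books that are history or travel: 3.
paperback books on shelf 6: 3.
The claim requires 3 ≥ 3, which holds.

True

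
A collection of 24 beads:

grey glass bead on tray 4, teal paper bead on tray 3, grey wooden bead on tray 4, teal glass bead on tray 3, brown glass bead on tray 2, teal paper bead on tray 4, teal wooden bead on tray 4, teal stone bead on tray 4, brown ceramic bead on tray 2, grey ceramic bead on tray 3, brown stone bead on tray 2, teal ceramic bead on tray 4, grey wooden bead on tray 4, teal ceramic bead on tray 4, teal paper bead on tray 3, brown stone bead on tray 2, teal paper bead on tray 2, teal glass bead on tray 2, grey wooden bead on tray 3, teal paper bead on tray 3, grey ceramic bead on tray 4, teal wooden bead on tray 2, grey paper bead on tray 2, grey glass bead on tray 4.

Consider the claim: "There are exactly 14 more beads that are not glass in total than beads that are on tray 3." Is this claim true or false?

beads that are not glass: 19.
beads on tray 3: 6.
The claim requires 19 − 6 (= 13) to equal 14, which does not hold.

False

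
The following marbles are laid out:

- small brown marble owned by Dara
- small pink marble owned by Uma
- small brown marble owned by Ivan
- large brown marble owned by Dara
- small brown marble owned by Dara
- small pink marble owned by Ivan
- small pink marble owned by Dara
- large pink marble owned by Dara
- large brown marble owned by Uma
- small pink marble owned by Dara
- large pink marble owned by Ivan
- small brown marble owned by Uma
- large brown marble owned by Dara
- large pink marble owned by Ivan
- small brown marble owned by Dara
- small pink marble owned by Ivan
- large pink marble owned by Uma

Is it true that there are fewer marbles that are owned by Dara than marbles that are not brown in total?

|marbles owned by Dara| = 8.
|marbles that are not brown| = 9.
The claim requires 8 < 9, which holds.

True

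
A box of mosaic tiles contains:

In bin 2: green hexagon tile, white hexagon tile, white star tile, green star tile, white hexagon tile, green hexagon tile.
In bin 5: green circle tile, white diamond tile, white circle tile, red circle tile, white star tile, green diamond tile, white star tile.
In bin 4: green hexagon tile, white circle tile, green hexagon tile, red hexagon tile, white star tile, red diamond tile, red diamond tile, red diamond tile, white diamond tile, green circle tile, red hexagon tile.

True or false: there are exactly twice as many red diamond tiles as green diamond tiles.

|red diamond tiles| = 3.
|green diamond tiles| = 1.
The claim requires 3 = 2 × 1 = 2, which does not hold.

False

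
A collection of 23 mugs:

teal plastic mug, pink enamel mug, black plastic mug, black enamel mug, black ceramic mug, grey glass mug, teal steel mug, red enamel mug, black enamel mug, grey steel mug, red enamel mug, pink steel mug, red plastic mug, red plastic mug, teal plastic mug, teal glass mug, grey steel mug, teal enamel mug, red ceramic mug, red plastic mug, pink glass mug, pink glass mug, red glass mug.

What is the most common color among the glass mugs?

pink

Counts by color (restricted to glass mugs): pink 2, grey 1, teal 1, red 1.
The maximum is 2, held uniquely by pink.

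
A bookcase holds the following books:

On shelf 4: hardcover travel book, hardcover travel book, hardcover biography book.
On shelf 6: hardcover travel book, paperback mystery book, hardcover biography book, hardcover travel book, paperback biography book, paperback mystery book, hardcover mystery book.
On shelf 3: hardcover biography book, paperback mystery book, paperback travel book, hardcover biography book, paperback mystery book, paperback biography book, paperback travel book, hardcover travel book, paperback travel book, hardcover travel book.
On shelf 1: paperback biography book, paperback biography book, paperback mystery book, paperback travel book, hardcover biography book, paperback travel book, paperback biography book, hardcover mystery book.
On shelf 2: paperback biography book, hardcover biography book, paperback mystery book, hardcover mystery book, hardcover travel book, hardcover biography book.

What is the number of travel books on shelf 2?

1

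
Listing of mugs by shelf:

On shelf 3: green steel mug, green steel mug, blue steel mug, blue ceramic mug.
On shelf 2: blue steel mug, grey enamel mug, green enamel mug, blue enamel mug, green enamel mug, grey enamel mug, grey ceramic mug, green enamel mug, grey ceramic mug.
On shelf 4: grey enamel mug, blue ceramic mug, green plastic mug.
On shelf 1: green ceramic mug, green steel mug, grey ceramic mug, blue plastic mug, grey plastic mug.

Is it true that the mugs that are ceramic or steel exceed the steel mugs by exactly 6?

True

mugs that are ceramic or steel: 11.
steel mugs: 5.
The claim requires 11 − 5 (= 6) to equal 6, which holds.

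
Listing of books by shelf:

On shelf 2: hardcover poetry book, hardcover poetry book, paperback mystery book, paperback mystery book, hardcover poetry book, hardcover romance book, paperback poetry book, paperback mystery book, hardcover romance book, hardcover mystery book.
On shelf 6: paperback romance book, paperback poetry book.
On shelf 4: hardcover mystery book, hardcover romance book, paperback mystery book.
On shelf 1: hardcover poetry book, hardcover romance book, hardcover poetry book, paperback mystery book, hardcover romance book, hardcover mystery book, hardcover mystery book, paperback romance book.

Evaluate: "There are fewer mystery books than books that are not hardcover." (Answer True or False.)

False

|mystery books| = 9.
|books that are not hardcover| = 9.
The claim requires 9 < 9, which does not hold.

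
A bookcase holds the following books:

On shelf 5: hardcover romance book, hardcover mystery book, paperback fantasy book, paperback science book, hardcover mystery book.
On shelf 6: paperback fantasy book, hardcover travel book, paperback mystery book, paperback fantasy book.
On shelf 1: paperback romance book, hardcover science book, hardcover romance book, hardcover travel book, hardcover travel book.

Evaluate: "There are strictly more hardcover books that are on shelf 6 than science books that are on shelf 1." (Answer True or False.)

|hardcover books on shelf 6| = 1.
|science books on shelf 1| = 1.
The claim requires 1 > 1, which does not hold.

False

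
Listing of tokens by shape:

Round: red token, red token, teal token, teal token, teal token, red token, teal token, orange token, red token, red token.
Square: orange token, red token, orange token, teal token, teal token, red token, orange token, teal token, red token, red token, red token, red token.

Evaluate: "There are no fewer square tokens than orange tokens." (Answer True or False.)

True

|square tokens| = 12.
|orange tokens| = 4.
The claim requires 12 ≥ 4, which holds.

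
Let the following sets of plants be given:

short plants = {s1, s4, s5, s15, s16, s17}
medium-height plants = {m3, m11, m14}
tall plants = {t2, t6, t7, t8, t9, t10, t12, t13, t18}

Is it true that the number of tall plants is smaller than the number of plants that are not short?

True

tall plants: 9.
plants that are not short: 12.
The claim requires 9 < 12, which holds.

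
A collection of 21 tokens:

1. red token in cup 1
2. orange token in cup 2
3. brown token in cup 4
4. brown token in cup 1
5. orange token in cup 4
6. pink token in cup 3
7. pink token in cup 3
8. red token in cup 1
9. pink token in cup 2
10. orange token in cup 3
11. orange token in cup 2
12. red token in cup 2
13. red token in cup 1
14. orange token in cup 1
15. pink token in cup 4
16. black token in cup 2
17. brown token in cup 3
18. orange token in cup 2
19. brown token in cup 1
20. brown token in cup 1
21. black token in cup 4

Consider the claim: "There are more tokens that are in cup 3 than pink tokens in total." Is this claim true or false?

tokens in cup 3: 4.
pink tokens: 4.
The claim requires 4 > 4, which does not hold.

False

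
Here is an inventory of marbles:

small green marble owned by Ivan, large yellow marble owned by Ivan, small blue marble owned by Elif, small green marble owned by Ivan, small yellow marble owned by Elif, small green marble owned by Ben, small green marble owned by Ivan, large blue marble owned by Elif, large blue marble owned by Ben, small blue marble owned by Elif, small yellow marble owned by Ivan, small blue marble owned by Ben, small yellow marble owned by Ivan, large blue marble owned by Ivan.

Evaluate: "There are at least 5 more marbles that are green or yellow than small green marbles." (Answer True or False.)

False

marbles that are green or yellow: 8.
small green marbles: 4.
The claim requires 8 − 4 = 4 ≥ 5, which does not hold.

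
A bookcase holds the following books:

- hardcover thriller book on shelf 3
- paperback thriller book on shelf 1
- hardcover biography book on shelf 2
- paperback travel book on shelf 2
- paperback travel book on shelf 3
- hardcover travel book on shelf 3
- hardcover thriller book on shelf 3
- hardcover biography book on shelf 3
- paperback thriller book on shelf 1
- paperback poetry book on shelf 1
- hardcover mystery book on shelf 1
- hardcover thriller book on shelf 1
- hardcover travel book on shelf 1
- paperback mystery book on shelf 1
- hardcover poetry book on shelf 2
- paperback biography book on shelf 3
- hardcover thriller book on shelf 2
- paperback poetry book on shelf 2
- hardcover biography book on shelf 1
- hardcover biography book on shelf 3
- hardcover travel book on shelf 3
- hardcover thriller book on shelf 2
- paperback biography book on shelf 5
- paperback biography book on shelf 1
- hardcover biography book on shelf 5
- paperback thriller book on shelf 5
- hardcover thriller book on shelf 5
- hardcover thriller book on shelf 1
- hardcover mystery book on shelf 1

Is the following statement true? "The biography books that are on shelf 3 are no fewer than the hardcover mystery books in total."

True

|biography books on shelf 3| = 3.
|hardcover mystery books| = 2.
The claim requires 3 ≥ 2, which holds.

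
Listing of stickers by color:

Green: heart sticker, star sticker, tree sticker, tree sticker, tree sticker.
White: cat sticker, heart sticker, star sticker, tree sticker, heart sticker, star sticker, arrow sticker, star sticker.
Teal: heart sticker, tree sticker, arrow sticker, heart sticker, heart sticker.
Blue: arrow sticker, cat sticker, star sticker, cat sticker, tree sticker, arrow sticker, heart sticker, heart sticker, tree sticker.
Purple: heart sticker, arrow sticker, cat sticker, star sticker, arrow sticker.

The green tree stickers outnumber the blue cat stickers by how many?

green tree stickers: 3.
blue cat stickers: 2.
3 − 2 = 1.

1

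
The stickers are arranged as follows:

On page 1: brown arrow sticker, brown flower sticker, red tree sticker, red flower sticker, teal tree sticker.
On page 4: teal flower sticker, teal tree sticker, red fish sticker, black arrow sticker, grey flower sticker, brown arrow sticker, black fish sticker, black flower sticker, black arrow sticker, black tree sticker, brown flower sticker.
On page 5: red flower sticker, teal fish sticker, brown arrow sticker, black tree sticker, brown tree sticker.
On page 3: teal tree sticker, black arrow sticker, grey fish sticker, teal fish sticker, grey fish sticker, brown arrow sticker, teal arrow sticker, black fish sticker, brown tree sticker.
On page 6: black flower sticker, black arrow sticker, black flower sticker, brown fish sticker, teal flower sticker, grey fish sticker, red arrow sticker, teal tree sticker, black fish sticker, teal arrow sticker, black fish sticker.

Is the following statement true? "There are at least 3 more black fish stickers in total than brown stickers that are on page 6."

True

black fish stickers: 4.
brown stickers on page 6: 1.
The claim requires 4 − 1 = 3 ≥ 3, which holds.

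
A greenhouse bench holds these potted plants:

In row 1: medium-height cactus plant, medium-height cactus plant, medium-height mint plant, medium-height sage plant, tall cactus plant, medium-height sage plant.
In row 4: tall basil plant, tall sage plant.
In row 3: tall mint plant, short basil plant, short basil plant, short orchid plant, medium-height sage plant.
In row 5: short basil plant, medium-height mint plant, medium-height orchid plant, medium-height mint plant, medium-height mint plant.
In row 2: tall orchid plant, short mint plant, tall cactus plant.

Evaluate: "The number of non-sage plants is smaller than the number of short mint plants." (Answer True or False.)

False

non-sage plants: 17.
short mint plants: 1.
The claim requires 17 < 1, which does not hold.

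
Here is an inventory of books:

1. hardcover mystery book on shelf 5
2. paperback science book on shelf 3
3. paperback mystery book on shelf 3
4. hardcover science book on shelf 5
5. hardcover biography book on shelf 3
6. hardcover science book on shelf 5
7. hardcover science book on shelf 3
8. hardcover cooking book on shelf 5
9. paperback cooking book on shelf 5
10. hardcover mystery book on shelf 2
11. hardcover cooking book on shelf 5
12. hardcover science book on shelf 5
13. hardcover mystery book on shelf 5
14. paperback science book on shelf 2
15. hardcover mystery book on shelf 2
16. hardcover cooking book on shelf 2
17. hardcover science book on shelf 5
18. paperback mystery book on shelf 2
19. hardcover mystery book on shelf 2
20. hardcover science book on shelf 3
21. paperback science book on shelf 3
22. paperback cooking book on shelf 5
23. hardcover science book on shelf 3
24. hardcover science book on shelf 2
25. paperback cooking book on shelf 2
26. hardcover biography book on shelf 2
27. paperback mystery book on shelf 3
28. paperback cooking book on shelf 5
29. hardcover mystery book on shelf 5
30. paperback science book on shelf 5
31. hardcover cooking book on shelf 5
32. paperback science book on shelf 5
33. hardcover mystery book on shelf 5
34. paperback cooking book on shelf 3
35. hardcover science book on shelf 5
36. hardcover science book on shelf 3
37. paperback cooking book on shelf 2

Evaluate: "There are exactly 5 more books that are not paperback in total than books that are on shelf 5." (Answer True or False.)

False

There are 23 books that are not paperback.
There are 17 books on shelf 5.
The claim requires 23 − 17 (= 6) to equal 5, which does not hold.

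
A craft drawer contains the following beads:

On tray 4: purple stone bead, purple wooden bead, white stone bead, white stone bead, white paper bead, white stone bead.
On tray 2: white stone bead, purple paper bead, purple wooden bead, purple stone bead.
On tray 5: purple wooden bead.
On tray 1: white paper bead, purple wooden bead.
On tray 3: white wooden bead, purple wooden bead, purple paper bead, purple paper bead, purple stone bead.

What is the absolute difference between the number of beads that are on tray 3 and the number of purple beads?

6

beads on tray 3: 5. purple beads: 11.
|5 − 11| = 11 − 5 = 6.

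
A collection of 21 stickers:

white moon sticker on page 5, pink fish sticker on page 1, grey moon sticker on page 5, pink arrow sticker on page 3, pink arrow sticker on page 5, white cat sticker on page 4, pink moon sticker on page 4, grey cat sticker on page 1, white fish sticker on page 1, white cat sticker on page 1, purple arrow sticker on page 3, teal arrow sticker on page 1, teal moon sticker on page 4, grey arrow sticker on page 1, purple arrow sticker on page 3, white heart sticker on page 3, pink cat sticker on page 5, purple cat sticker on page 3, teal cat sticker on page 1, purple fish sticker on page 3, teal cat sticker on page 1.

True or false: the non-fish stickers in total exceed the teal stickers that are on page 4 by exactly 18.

|non-fish stickers| = 18.
|teal stickers on page 4| = 1.
The claim requires 18 − 1 (= 17) to equal 18, which does not hold.

False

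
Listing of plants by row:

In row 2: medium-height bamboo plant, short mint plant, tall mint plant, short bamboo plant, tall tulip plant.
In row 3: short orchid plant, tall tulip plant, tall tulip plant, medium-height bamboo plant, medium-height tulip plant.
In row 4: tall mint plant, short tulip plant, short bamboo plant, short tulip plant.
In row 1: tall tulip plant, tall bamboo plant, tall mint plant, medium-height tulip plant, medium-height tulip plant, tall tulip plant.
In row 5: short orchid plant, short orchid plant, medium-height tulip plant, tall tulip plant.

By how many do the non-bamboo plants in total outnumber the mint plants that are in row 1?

non-bamboo plants: 19.
mint plants in row 1: 1.
19 − 1 = 18.

18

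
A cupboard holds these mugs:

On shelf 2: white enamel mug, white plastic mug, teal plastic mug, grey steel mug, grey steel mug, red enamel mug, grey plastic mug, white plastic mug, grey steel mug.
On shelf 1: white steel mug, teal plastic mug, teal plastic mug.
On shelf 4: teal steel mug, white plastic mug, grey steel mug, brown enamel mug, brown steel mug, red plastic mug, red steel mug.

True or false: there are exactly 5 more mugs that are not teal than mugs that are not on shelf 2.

mugs that are not teal: 15.
mugs that are not on shelf 2: 10.
The claim requires 15 − 10 (= 5) to equal 5, which holds.

True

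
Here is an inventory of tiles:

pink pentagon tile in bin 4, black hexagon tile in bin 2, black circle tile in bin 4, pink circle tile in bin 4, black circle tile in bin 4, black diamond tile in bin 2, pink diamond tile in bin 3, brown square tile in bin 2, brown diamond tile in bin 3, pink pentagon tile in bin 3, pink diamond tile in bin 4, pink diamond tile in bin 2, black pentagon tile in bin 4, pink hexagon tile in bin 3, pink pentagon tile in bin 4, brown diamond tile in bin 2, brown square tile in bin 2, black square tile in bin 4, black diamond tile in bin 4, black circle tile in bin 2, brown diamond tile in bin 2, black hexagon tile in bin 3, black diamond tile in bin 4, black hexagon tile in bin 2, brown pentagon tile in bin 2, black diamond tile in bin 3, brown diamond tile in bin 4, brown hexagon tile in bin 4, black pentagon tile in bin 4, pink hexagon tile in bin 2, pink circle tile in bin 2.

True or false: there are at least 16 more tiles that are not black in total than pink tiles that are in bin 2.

False

There are 18 tiles that are not black.
There are 3 pink tiles in bin 2.
The claim requires 18 − 3 = 15 ≥ 16, which does not hold.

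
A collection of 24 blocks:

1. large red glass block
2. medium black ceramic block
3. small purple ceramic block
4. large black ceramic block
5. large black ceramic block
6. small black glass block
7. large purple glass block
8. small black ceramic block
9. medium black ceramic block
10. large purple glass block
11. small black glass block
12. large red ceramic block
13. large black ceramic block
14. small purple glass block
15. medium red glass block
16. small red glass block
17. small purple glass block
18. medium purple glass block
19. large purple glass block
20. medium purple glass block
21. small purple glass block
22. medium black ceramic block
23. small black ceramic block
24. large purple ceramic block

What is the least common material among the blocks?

Counts by material: glass 13, ceramic 11.
The minimum is 11, held uniquely by ceramic.

ceramic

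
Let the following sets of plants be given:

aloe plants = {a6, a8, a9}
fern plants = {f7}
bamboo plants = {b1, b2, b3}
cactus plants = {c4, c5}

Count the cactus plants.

2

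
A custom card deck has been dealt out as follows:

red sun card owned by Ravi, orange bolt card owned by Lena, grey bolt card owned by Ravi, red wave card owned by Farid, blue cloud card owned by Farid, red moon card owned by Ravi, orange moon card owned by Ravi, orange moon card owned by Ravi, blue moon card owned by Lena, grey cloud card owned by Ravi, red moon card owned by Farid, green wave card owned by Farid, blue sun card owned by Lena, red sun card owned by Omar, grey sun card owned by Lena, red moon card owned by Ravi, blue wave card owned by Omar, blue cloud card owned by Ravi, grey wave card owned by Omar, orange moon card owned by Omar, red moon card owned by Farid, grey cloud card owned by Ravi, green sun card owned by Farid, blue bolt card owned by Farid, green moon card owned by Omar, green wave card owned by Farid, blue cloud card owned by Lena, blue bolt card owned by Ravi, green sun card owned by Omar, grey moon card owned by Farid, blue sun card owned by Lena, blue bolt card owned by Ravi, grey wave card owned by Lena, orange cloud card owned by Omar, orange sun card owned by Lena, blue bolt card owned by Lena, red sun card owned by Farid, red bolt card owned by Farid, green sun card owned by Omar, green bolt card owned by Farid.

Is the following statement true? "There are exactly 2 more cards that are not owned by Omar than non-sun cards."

True

|cards that are not owned by Omar| = 32.
|non-sun cards| = 30.
The claim requires 32 − 30 (= 2) to equal 2, which holds.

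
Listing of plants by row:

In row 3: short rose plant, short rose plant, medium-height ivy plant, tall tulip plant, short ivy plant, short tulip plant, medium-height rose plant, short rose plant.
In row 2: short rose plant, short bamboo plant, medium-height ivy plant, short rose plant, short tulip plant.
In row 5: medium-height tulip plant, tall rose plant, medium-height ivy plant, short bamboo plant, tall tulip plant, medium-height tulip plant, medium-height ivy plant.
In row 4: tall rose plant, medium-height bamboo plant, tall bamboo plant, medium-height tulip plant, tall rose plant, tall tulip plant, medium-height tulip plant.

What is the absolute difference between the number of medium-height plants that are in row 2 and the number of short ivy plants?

0

medium-height plants in row 2: 1. short ivy plants: 1.
|1 − 1| = 1 − 1 = 0.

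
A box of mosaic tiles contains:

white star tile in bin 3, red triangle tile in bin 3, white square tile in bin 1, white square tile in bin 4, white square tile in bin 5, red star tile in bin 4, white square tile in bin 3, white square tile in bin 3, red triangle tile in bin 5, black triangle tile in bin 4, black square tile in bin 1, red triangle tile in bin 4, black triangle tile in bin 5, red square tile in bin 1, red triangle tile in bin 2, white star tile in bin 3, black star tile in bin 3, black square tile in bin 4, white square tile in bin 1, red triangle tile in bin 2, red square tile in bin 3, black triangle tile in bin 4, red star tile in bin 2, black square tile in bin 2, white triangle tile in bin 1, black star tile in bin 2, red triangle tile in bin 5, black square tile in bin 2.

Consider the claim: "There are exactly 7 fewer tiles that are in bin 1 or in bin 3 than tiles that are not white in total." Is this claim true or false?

tiles in bin 1 or in bin 3: 12.
tiles that are not white: 19.
The claim requires 19 − 12 (= 7) to equal 7, which holds.

True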